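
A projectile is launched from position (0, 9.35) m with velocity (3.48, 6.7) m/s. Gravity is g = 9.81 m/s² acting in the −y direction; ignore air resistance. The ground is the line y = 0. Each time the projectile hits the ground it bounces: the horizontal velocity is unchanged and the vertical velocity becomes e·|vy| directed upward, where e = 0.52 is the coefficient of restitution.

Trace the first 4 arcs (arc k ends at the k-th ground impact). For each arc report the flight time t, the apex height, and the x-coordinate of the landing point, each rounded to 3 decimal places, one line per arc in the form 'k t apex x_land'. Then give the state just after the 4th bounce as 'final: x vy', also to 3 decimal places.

Arc 1: start y=9.350, vy=6.700 → t=2.223, apex=11.638, x_land=7.737, impact vy=-15.111
  bounce: vy ← 0.52·15.111 = 7.858
Arc 2: start y=0.000, vy=7.858 → t=1.602, apex=3.147, x_land=13.312, impact vy=-7.858
  bounce: vy ← 0.52·7.858 = 4.086
Arc 3: start y=0.000, vy=4.086 → t=0.833, apex=0.851, x_land=16.211, impact vy=-4.086
  bounce: vy ← 0.52·4.086 = 2.125
Arc 4: start y=0.000, vy=2.125 → t=0.433, apex=0.230, x_land=17.718, impact vy=-2.125
  bounce: vy ← 0.52·2.125 = 1.105

1 2.223 11.638 7.737
2 1.602 3.147 13.312
3 0.833 0.851 16.211
4 0.433 0.230 17.718
final: 17.718 1.105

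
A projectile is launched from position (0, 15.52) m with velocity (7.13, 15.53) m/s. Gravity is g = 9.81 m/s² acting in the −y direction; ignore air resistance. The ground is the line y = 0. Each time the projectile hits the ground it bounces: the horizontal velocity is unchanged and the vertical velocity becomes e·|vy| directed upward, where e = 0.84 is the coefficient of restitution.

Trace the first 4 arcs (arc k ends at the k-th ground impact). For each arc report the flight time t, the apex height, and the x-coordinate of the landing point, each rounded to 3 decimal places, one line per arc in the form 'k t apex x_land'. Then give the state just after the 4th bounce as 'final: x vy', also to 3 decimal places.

1 3.964 27.813 28.266
2 4.000 19.625 56.789
3 3.360 13.847 80.748
4 2.823 9.771 100.874
final: 100.874 11.630

Arc 1: start y=15.520, vy=15.530 → t=3.964, apex=27.813, x_land=28.266, impact vy=-23.360
  bounce: vy ← 0.84·23.360 = 19.622
Arc 2: start y=0.000, vy=19.622 → t=4.000, apex=19.625, x_land=56.789, impact vy=-19.622
  bounce: vy ← 0.84·19.622 = 16.483
Arc 3: start y=0.000, vy=16.483 → t=3.360, apex=13.847, x_land=80.748, impact vy=-16.483
  bounce: vy ← 0.84·16.483 = 13.845
Arc 4: start y=0.000, vy=13.845 → t=2.823, apex=9.771, x_land=100.874, impact vy=-13.845
  bounce: vy ← 0.84·13.845 = 11.630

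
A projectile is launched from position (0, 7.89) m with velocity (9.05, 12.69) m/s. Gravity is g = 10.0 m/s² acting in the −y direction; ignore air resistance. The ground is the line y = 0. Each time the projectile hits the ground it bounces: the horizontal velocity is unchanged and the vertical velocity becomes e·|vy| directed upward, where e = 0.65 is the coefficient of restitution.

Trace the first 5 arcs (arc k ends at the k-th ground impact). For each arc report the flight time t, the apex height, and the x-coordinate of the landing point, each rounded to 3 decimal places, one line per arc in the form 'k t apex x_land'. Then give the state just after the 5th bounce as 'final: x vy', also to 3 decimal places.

Arc 1: start y=7.890, vy=12.690 → t=3.055, apex=15.942, x_land=27.644, impact vy=-17.856
  bounce: vy ← 0.65·17.856 = 11.606
Arc 2: start y=0.000, vy=11.606 → t=2.321, apex=6.735, x_land=48.652, impact vy=-11.606
  bounce: vy ← 0.65·11.606 = 7.544
Arc 3: start y=0.000, vy=7.544 → t=1.509, apex=2.846, x_land=62.307, impact vy=-7.544
  bounce: vy ← 0.65·7.544 = 4.904
Arc 4: start y=0.000, vy=4.904 → t=0.981, apex=1.202, x_land=71.182, impact vy=-4.904
  bounce: vy ← 0.65·4.904 = 3.187
Arc 5: start y=0.000, vy=3.187 → t=0.637, apex=0.508, x_land=76.951, impact vy=-3.187
  bounce: vy ← 0.65·3.187 = 2.072

1 3.055 15.942 27.644
2 2.321 6.735 48.652
3 1.509 2.846 62.307
4 0.981 1.202 71.182
5 0.637 0.508 76.951
final: 76.951 2.072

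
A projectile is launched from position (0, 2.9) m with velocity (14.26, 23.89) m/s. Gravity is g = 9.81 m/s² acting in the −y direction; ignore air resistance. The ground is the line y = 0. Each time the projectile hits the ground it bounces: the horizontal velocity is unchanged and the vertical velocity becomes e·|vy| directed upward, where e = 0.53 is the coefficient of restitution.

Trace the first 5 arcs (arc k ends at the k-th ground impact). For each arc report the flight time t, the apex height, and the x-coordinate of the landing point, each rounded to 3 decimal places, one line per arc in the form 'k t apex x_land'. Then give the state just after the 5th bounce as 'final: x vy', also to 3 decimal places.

Arc 1: start y=2.900, vy=23.890 → t=4.989, apex=31.989, x_land=71.144, impact vy=-25.053
  bounce: vy ← 0.53·25.053 = 13.278
Arc 2: start y=0.000, vy=13.278 → t=2.707, apex=8.986, x_land=109.746, impact vy=-13.278
  bounce: vy ← 0.53·13.278 = 7.037
Arc 3: start y=0.000, vy=7.037 → t=1.435, apex=2.524, x_land=130.205, impact vy=-7.037
  bounce: vy ← 0.53·7.037 = 3.730
Arc 4: start y=0.000, vy=3.730 → t=0.760, apex=0.709, x_land=141.048, impact vy=-3.730
  bounce: vy ← 0.53·3.730 = 1.977
Arc 5: start y=0.000, vy=1.977 → t=0.403, apex=0.199, x_land=146.795, impact vy=-1.977
  bounce: vy ← 0.53·1.977 = 1.048

1 4.989 31.989 71.144
2 2.707 8.986 109.746
3 1.435 2.524 130.205
4 0.760 0.709 141.048
5 0.403 0.199 146.795
final: 146.795 1.048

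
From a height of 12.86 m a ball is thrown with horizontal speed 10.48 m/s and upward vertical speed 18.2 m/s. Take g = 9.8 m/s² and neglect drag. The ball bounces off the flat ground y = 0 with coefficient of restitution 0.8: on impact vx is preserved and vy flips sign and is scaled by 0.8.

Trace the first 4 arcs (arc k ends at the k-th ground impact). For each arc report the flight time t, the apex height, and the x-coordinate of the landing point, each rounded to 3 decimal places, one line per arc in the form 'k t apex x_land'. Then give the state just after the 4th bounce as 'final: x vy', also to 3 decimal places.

1 4.322 29.760 45.290
2 3.943 19.046 86.614
3 3.154 12.190 119.673
4 2.524 7.801 146.120
final: 146.120 9.892

Arc 1: start y=12.860, vy=18.200 → t=4.322, apex=29.760, x_land=45.290, impact vy=-24.152
  bounce: vy ← 0.8·24.152 = 19.321
Arc 2: start y=0.000, vy=19.321 → t=3.943, apex=19.046, x_land=86.614, impact vy=-19.321
  bounce: vy ← 0.8·19.321 = 15.457
Arc 3: start y=0.000, vy=15.457 → t=3.154, apex=12.190, x_land=119.673, impact vy=-15.457
  bounce: vy ← 0.8·15.457 = 12.366
Arc 4: start y=0.000, vy=12.366 → t=2.524, apex=7.801, x_land=146.120, impact vy=-12.366
  bounce: vy ← 0.8·12.366 = 9.892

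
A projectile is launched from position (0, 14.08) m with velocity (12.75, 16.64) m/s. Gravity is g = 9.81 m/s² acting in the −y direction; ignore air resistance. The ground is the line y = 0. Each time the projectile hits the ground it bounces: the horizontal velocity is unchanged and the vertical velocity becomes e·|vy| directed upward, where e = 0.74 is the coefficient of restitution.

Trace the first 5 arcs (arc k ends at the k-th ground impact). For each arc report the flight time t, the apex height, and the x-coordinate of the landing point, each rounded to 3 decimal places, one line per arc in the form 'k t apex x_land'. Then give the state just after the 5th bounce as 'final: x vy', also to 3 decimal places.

1 4.094 28.193 52.194
2 3.548 15.438 97.434
3 2.626 8.454 130.911
4 1.943 4.629 155.685
5 1.438 2.535 174.017
final: 174.017 5.219

Arc 1: start y=14.080, vy=16.640 → t=4.094, apex=28.193, x_land=52.194, impact vy=-23.519
  bounce: vy ← 0.74·23.519 = 17.404
Arc 2: start y=0.000, vy=17.404 → t=3.548, apex=15.438, x_land=97.434, impact vy=-17.404
  bounce: vy ← 0.74·17.404 = 12.879
Arc 3: start y=0.000, vy=12.879 → t=2.626, apex=8.454, x_land=130.911, impact vy=-12.879
  bounce: vy ← 0.74·12.879 = 9.530
Arc 4: start y=0.000, vy=9.530 → t=1.943, apex=4.629, x_land=155.685, impact vy=-9.530
  bounce: vy ← 0.74·9.530 = 7.053
Arc 5: start y=0.000, vy=7.053 → t=1.438, apex=2.535, x_land=174.017, impact vy=-7.053
  bounce: vy ← 0.74·7.053 = 5.219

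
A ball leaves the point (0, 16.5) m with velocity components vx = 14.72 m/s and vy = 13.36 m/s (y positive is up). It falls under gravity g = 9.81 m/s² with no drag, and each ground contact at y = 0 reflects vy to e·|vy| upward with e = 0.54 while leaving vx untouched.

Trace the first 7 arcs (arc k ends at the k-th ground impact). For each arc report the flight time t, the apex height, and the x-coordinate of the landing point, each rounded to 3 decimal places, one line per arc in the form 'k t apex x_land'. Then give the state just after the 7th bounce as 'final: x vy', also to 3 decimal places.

1 3.646 25.597 53.674
2 2.467 7.464 89.991
3 1.332 2.177 109.602
4 0.719 0.635 120.192
5 0.388 0.185 125.910
6 0.210 0.054 128.998
7 0.113 0.016 130.666
final: 130.666 0.300

Arc 1: start y=16.500, vy=13.360 → t=3.646, apex=25.597, x_land=53.674, impact vy=-22.410
  bounce: vy ← 0.54·22.410 = 12.102
Arc 2: start y=0.000, vy=12.102 → t=2.467, apex=7.464, x_land=89.991, impact vy=-12.102
  bounce: vy ← 0.54·12.102 = 6.535
Arc 3: start y=0.000, vy=6.535 → t=1.332, apex=2.177, x_land=109.602, impact vy=-6.535
  bounce: vy ← 0.54·6.535 = 3.529
Arc 4: start y=0.000, vy=3.529 → t=0.719, apex=0.635, x_land=120.192, impact vy=-3.529
  bounce: vy ← 0.54·3.529 = 1.906
Arc 5: start y=0.000, vy=1.906 → t=0.388, apex=0.185, x_land=125.910, impact vy=-1.906
  bounce: vy ← 0.54·1.906 = 1.029
Arc 6: start y=0.000, vy=1.029 → t=0.210, apex=0.054, x_land=128.998, impact vy=-1.029
  bounce: vy ← 0.54·1.029 = 0.556
Arc 7: start y=0.000, vy=0.556 → t=0.113, apex=0.016, x_land=130.666, impact vy=-0.556
  bounce: vy ← 0.54·0.556 = 0.300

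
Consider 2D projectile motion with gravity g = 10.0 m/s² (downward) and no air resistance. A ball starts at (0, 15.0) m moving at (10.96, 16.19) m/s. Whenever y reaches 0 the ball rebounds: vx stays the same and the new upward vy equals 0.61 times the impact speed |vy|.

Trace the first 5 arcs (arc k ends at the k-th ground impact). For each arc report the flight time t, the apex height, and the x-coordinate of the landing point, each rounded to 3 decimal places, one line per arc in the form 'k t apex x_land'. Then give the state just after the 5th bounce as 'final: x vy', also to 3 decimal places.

1 3.990 28.106 43.729
2 2.892 10.458 75.431
3 1.764 3.891 94.769
4 1.076 1.448 106.565
5 0.657 0.539 113.761
final: 113.761 2.002

Arc 1: start y=15.000, vy=16.190 → t=3.990, apex=28.106, x_land=43.729, impact vy=-23.709
  bounce: vy ← 0.61·23.709 = 14.462
Arc 2: start y=0.000, vy=14.462 → t=2.892, apex=10.458, x_land=75.431, impact vy=-14.462
  bounce: vy ← 0.61·14.462 = 8.822
Arc 3: start y=0.000, vy=8.822 → t=1.764, apex=3.891, x_land=94.769, impact vy=-8.822
  bounce: vy ← 0.61·8.822 = 5.381
Arc 4: start y=0.000, vy=5.381 → t=1.076, apex=1.448, x_land=106.565, impact vy=-5.381
  bounce: vy ← 0.61·5.381 = 3.283
Arc 5: start y=0.000, vy=3.283 → t=0.657, apex=0.539, x_land=113.761, impact vy=-3.283
  bounce: vy ← 0.61·3.283 = 2.002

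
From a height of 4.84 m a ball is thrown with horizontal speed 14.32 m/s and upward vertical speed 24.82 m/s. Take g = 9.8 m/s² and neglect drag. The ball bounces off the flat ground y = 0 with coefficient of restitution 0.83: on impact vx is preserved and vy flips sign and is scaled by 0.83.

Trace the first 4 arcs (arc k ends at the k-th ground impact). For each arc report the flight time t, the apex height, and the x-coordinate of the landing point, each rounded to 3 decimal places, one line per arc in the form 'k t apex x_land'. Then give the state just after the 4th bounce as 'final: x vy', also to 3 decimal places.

Arc 1: start y=4.840, vy=24.820 → t=5.253, apex=36.270, x_land=75.228, impact vy=-26.663
  bounce: vy ← 0.83·26.663 = 22.130
Arc 2: start y=0.000, vy=22.130 → t=4.516, apex=24.987, x_land=139.901, impact vy=-22.130
  bounce: vy ← 0.83·22.130 = 18.368
Arc 3: start y=0.000, vy=18.368 → t=3.749, apex=17.213, x_land=193.581, impact vy=-18.368
  bounce: vy ← 0.83·18.368 = 15.245
Arc 4: start y=0.000, vy=15.245 → t=3.111, apex=11.858, x_land=238.134, impact vy=-15.245
  bounce: vy ← 0.83·15.245 = 12.654

1 5.253 36.270 75.228
2 4.516 24.987 139.901
3 3.749 17.213 193.581
4 3.111 11.858 238.134
final: 238.134 12.654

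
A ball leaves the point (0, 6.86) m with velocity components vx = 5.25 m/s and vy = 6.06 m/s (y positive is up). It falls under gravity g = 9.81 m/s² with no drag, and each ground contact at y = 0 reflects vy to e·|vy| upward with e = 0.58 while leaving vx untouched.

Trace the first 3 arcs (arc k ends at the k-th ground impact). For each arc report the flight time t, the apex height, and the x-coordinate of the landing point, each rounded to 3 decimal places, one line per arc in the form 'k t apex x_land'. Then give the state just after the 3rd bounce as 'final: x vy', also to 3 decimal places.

1 1.952 8.732 10.248
2 1.548 2.937 18.373
3 0.898 0.988 23.086
final: 23.086 2.554

Arc 1: start y=6.860, vy=6.060 → t=1.952, apex=8.732, x_land=10.248, impact vy=-13.089
  bounce: vy ← 0.58·13.089 = 7.592
Arc 2: start y=0.000, vy=7.592 → t=1.548, apex=2.937, x_land=18.373, impact vy=-7.592
  bounce: vy ← 0.58·7.592 = 4.403
Arc 3: start y=0.000, vy=4.403 → t=0.898, apex=0.988, x_land=23.086, impact vy=-4.403
  bounce: vy ← 0.58·4.403 = 2.554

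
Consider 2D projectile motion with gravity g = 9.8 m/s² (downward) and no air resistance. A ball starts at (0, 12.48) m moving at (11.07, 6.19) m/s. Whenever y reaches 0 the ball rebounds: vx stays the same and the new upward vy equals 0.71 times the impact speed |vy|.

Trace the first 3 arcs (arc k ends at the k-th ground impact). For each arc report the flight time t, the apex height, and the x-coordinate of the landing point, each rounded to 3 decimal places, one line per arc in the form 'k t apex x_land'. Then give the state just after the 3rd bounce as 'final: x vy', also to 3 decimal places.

Arc 1: start y=12.480, vy=6.190 → t=2.348, apex=14.435, x_land=25.992, impact vy=-16.820
  bounce: vy ← 0.71·16.820 = 11.942
Arc 2: start y=0.000, vy=11.942 → t=2.437, apex=7.277, x_land=52.972, impact vy=-11.942
  bounce: vy ← 0.71·11.942 = 8.479
Arc 3: start y=0.000, vy=8.479 → t=1.730, apex=3.668, x_land=72.128, impact vy=-8.479
  bounce: vy ← 0.71·8.479 = 6.020

1 2.348 14.435 25.992
2 2.437 7.277 52.972
3 1.730 3.668 72.128
final: 72.128 6.020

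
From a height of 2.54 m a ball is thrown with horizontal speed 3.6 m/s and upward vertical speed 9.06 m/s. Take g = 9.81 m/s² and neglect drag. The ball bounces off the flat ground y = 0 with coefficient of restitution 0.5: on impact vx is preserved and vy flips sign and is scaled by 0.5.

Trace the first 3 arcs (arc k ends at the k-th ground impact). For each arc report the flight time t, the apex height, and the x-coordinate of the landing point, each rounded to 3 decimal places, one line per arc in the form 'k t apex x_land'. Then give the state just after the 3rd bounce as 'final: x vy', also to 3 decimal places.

1 2.094 6.724 7.540
2 1.171 1.681 11.755
3 0.585 0.420 13.862
final: 13.862 1.436

Arc 1: start y=2.540, vy=9.060 → t=2.094, apex=6.724, x_land=7.540, impact vy=-11.486
  bounce: vy ← 0.5·11.486 = 5.743
Arc 2: start y=0.000, vy=5.743 → t=1.171, apex=1.681, x_land=11.755, impact vy=-5.743
  bounce: vy ← 0.5·5.743 = 2.871
Arc 3: start y=0.000, vy=2.871 → t=0.585, apex=0.420, x_land=13.862, impact vy=-2.871
  bounce: vy ← 0.5·2.871 = 1.436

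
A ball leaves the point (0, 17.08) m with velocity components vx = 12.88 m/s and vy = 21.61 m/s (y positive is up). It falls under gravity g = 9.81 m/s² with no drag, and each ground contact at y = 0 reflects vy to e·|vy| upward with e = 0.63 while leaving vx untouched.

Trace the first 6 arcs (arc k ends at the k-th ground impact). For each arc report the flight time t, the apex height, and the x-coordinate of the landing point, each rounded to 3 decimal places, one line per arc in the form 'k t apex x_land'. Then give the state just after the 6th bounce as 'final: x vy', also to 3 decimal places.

Arc 1: start y=17.080, vy=21.610 → t=5.090, apex=40.882, x_land=65.557, impact vy=-28.321
  bounce: vy ← 0.63·28.321 = 17.842
Arc 2: start y=0.000, vy=17.842 → t=3.638, apex=16.226, x_land=112.410, impact vy=-17.842
  bounce: vy ← 0.63·17.842 = 11.241
Arc 3: start y=0.000, vy=11.241 → t=2.292, apex=6.440, x_land=141.927, impact vy=-11.241
  bounce: vy ← 0.63·11.241 = 7.082
Arc 4: start y=0.000, vy=7.082 → t=1.444, apex=2.556, x_land=160.522, impact vy=-7.082
  bounce: vy ← 0.63·7.082 = 4.461
Arc 5: start y=0.000, vy=4.461 → t=0.910, apex=1.015, x_land=172.238, impact vy=-4.461
  bounce: vy ← 0.63·4.461 = 2.811
Arc 6: start y=0.000, vy=2.811 → t=0.573, apex=0.403, x_land=179.618, impact vy=-2.811
  bounce: vy ← 0.63·2.811 = 1.771

1 5.090 40.882 65.557
2 3.638 16.226 112.410
3 2.292 6.440 141.927
4 1.444 2.556 160.522
5 0.910 1.015 172.238
6 0.573 0.403 179.618
final: 179.618 1.771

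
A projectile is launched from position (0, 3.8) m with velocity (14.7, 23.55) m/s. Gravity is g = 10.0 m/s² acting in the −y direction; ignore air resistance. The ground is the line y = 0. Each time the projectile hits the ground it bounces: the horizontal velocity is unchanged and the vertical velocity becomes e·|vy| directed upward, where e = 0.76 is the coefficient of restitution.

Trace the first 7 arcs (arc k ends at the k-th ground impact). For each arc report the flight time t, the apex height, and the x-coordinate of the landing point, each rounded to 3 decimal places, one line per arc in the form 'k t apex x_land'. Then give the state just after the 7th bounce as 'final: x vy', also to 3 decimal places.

Arc 1: start y=3.800, vy=23.550 → t=4.866, apex=31.530, x_land=71.533, impact vy=-25.112
  bounce: vy ← 0.76·25.112 = 19.085
Arc 2: start y=0.000, vy=19.085 → t=3.817, apex=18.212, x_land=127.643, impact vy=-19.085
  bounce: vy ← 0.76·19.085 = 14.505
Arc 3: start y=0.000, vy=14.505 → t=2.901, apex=10.519, x_land=170.286, impact vy=-14.505
  bounce: vy ← 0.76·14.505 = 11.023
Arc 4: start y=0.000, vy=11.023 → t=2.205, apex=6.076, x_land=202.695, impact vy=-11.023
  bounce: vy ← 0.76·11.023 = 8.378
Arc 5: start y=0.000, vy=8.378 → t=1.676, apex=3.509, x_land=227.326, impact vy=-8.378
  bounce: vy ← 0.76·8.378 = 6.367
Arc 6: start y=0.000, vy=6.367 → t=1.273, apex=2.027, x_land=246.045, impact vy=-6.367
  bounce: vy ← 0.76·6.367 = 4.839
Arc 7: start y=0.000, vy=4.839 → t=0.968, apex=1.171, x_land=260.272, impact vy=-4.839
  bounce: vy ← 0.76·4.839 = 3.678

1 4.866 31.530 71.533
2 3.817 18.212 127.643
3 2.901 10.519 170.286
4 2.205 6.076 202.695
5 1.676 3.509 227.326
6 1.273 2.027 246.045
7 0.968 1.171 260.272
final: 260.272 3.678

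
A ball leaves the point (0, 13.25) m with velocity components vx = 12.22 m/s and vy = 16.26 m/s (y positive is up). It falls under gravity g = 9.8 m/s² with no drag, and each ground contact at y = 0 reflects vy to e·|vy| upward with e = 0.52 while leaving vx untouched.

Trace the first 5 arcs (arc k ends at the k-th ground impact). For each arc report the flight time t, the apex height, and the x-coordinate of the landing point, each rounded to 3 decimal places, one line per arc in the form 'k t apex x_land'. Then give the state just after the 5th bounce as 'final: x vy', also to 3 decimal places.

1 3.995 26.739 48.821
2 2.429 7.230 78.509
3 1.263 1.955 93.947
4 0.657 0.529 101.975
5 0.342 0.143 106.149
final: 106.149 0.870

Arc 1: start y=13.250, vy=16.260 → t=3.995, apex=26.739, x_land=48.821, impact vy=-22.893
  bounce: vy ← 0.52·22.893 = 11.904
Arc 2: start y=0.000, vy=11.904 → t=2.429, apex=7.230, x_land=78.509, impact vy=-11.904
  bounce: vy ← 0.52·11.904 = 6.190
Arc 3: start y=0.000, vy=6.190 → t=1.263, apex=1.955, x_land=93.947, impact vy=-6.190
  bounce: vy ← 0.52·6.190 = 3.219
Arc 4: start y=0.000, vy=3.219 → t=0.657, apex=0.529, x_land=101.975, impact vy=-3.219
  bounce: vy ← 0.52·3.219 = 1.674
Arc 5: start y=0.000, vy=1.674 → t=0.342, apex=0.143, x_land=106.149, impact vy=-1.674
  bounce: vy ← 0.52·1.674 = 0.870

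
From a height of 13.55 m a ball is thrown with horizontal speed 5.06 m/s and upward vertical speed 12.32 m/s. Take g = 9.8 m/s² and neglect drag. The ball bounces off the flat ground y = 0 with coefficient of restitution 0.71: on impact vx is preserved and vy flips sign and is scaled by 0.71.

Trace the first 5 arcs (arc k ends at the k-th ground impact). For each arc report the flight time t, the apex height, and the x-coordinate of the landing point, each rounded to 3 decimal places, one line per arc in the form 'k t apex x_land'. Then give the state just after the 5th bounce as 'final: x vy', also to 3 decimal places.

Arc 1: start y=13.550, vy=12.320 → t=3.342, apex=21.294, x_land=16.909, impact vy=-20.429
  bounce: vy ← 0.71·20.429 = 14.505
Arc 2: start y=0.000, vy=14.505 → t=2.960, apex=10.734, x_land=31.888, impact vy=-14.505
  bounce: vy ← 0.71·14.505 = 10.298
Arc 3: start y=0.000, vy=10.298 → t=2.102, apex=5.411, x_land=42.523, impact vy=-10.298
  bounce: vy ← 0.71·10.298 = 7.312
Arc 4: start y=0.000, vy=7.312 → t=1.492, apex=2.728, x_land=50.073, impact vy=-7.312
  bounce: vy ← 0.71·7.312 = 5.191
Arc 5: start y=0.000, vy=5.191 → t=1.059, apex=1.375, x_land=55.434, impact vy=-5.191
  bounce: vy ← 0.71·5.191 = 3.686

1 3.342 21.294 16.909
2 2.960 10.734 31.888
3 2.102 5.411 42.523
4 1.492 2.728 50.073
5 1.059 1.375 55.434
final: 55.434 3.686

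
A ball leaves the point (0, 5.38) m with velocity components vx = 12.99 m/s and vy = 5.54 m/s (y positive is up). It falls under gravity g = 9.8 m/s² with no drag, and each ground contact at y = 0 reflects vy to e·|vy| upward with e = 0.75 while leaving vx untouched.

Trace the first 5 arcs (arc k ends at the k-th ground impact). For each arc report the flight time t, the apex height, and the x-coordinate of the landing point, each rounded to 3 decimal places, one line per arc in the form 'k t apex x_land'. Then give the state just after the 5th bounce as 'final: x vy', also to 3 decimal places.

1 1.756 6.946 22.809
2 1.786 3.907 46.008
3 1.339 2.198 63.407
4 1.005 1.236 76.457
5 0.753 0.695 86.244
final: 86.244 2.769

Arc 1: start y=5.380, vy=5.540 → t=1.756, apex=6.946, x_land=22.809, impact vy=-11.668
  bounce: vy ← 0.75·11.668 = 8.751
Arc 2: start y=0.000, vy=8.751 → t=1.786, apex=3.907, x_land=46.008, impact vy=-8.751
  bounce: vy ← 0.75·8.751 = 6.563
Arc 3: start y=0.000, vy=6.563 → t=1.339, apex=2.198, x_land=63.407, impact vy=-6.563
  bounce: vy ← 0.75·6.563 = 4.922
Arc 4: start y=0.000, vy=4.922 → t=1.005, apex=1.236, x_land=76.457, impact vy=-4.922
  bounce: vy ← 0.75·4.922 = 3.692
Arc 5: start y=0.000, vy=3.692 → t=0.753, apex=0.695, x_land=86.244, impact vy=-3.692
  bounce: vy ← 0.75·3.692 = 2.769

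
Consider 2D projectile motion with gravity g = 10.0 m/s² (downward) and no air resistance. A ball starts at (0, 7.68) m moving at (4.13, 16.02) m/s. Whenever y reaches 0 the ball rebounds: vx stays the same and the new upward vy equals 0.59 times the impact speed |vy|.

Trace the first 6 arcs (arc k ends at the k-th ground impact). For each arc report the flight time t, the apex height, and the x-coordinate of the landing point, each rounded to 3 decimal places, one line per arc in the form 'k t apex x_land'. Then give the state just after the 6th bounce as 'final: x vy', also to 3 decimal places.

Arc 1: start y=7.680, vy=16.020 → t=3.627, apex=20.512, x_land=14.981, impact vy=-20.254
  bounce: vy ← 0.59·20.254 = 11.950
Arc 2: start y=0.000, vy=11.950 → t=2.390, apex=7.140, x_land=24.852, impact vy=-11.950
  bounce: vy ← 0.59·11.950 = 7.051
Arc 3: start y=0.000, vy=7.051 → t=1.410, apex=2.486, x_land=30.676, impact vy=-7.051
  bounce: vy ← 0.59·7.051 = 4.160
Arc 4: start y=0.000, vy=4.160 → t=0.832, apex=0.865, x_land=34.112, impact vy=-4.160
  bounce: vy ← 0.59·4.160 = 2.454
Arc 5: start y=0.000, vy=2.454 → t=0.491, apex=0.301, x_land=36.139, impact vy=-2.454
  bounce: vy ← 0.59·2.454 = 1.448
Arc 6: start y=0.000, vy=1.448 → t=0.290, apex=0.105, x_land=37.335, impact vy=-1.448
  bounce: vy ← 0.59·1.448 = 0.854

1 3.627 20.512 14.981
2 2.390 7.140 24.852
3 1.410 2.486 30.676
4 0.832 0.865 34.112
5 0.491 0.301 36.139
6 0.290 0.105 37.335
final: 37.335 0.854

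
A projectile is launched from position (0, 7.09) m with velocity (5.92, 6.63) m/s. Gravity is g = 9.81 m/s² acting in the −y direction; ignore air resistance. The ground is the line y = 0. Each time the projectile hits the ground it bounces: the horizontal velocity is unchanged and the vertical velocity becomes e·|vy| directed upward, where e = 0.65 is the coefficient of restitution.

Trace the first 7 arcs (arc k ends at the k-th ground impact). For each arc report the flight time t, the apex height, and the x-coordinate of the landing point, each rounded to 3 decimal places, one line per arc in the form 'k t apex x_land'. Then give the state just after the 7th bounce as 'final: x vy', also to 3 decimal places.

1 2.055 9.330 12.166
2 1.793 3.942 22.780
3 1.165 1.666 29.680
4 0.758 0.704 34.164
5 0.492 0.297 37.079
6 0.320 0.126 38.974
7 0.208 0.053 40.206
final: 40.206 0.663

Arc 1: start y=7.090, vy=6.630 → t=2.055, apex=9.330, x_land=12.166, impact vy=-13.530
  bounce: vy ← 0.65·13.530 = 8.795
Arc 2: start y=0.000, vy=8.795 → t=1.793, apex=3.942, x_land=22.780, impact vy=-8.795
  bounce: vy ← 0.65·8.795 = 5.716
Arc 3: start y=0.000, vy=5.716 → t=1.165, apex=1.666, x_land=29.680, impact vy=-5.716
  bounce: vy ← 0.65·5.716 = 3.716
Arc 4: start y=0.000, vy=3.716 → t=0.758, apex=0.704, x_land=34.164, impact vy=-3.716
  bounce: vy ← 0.65·3.716 = 2.415
Arc 5: start y=0.000, vy=2.415 → t=0.492, apex=0.297, x_land=37.079, impact vy=-2.415
  bounce: vy ← 0.65·2.415 = 1.570
Arc 6: start y=0.000, vy=1.570 → t=0.320, apex=0.126, x_land=38.974, impact vy=-1.570
  bounce: vy ← 0.65·1.570 = 1.020
Arc 7: start y=0.000, vy=1.020 → t=0.208, apex=0.053, x_land=40.206, impact vy=-1.020
  bounce: vy ← 0.65·1.020 = 0.663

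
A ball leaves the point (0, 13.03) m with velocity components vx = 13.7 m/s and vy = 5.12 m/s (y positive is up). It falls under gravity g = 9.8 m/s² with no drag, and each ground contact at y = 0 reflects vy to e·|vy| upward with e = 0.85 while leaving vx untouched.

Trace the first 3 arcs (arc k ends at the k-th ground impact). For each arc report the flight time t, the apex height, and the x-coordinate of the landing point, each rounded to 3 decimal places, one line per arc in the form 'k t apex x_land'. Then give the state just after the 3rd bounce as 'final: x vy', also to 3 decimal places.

1 2.235 14.367 30.617
2 2.911 10.380 70.497
3 2.474 7.500 104.396
final: 104.396 10.306

Arc 1: start y=13.030, vy=5.120 → t=2.235, apex=14.367, x_land=30.617, impact vy=-16.781
  bounce: vy ← 0.85·16.781 = 14.264
Arc 2: start y=0.000, vy=14.264 → t=2.911, apex=10.380, x_land=70.497, impact vy=-14.264
  bounce: vy ← 0.85·14.264 = 12.124
Arc 3: start y=0.000, vy=12.124 → t=2.474, apex=7.500, x_land=104.396, impact vy=-12.124
  bounce: vy ← 0.85·12.124 = 10.306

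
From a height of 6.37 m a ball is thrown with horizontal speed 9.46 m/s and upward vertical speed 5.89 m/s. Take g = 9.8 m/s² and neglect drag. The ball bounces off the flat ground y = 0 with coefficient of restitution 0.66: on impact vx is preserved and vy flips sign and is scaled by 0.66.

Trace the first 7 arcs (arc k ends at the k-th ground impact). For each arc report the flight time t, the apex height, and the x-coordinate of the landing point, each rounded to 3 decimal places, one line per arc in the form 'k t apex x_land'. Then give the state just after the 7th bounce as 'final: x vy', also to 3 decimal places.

1 1.890 8.140 17.879
2 1.701 3.546 33.973
3 1.123 1.545 44.595
4 0.741 0.673 51.606
5 0.489 0.293 56.233
6 0.323 0.128 59.287
7 0.213 0.056 61.303
final: 61.303 0.689

Arc 1: start y=6.370, vy=5.890 → t=1.890, apex=8.140, x_land=17.879, impact vy=-12.631
  bounce: vy ← 0.66·12.631 = 8.337
Arc 2: start y=0.000, vy=8.337 → t=1.701, apex=3.546, x_land=33.973, impact vy=-8.337
  bounce: vy ← 0.66·8.337 = 5.502
Arc 3: start y=0.000, vy=5.502 → t=1.123, apex=1.545, x_land=44.595, impact vy=-5.502
  bounce: vy ← 0.66·5.502 = 3.631
Arc 4: start y=0.000, vy=3.631 → t=0.741, apex=0.673, x_land=51.606, impact vy=-3.631
  bounce: vy ← 0.66·3.631 = 2.397
Arc 5: start y=0.000, vy=2.397 → t=0.489, apex=0.293, x_land=56.233, impact vy=-2.397
  bounce: vy ← 0.66·2.397 = 1.582
Arc 6: start y=0.000, vy=1.582 → t=0.323, apex=0.128, x_land=59.287, impact vy=-1.582
  bounce: vy ← 0.66·1.582 = 1.044
Arc 7: start y=0.000, vy=1.044 → t=0.213, apex=0.056, x_land=61.303, impact vy=-1.044
  bounce: vy ← 0.66·1.044 = 0.689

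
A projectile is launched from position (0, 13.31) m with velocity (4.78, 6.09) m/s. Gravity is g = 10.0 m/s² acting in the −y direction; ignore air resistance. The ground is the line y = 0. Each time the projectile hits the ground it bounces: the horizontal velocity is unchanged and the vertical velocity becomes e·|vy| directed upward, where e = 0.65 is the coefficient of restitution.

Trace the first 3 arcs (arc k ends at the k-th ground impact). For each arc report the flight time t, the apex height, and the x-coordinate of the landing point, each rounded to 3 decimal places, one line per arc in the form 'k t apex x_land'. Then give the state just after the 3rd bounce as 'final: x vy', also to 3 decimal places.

1 2.351 15.164 11.235
2 2.264 6.407 22.057
3 1.472 2.707 29.091
final: 29.091 4.783

Arc 1: start y=13.310, vy=6.090 → t=2.351, apex=15.164, x_land=11.235, impact vy=-17.415
  bounce: vy ← 0.65·17.415 = 11.320
Arc 2: start y=0.000, vy=11.320 → t=2.264, apex=6.407, x_land=22.057, impact vy=-11.320
  bounce: vy ← 0.65·11.320 = 7.358
Arc 3: start y=0.000, vy=7.358 → t=1.472, apex=2.707, x_land=29.091, impact vy=-7.358
  bounce: vy ← 0.65·7.358 = 4.783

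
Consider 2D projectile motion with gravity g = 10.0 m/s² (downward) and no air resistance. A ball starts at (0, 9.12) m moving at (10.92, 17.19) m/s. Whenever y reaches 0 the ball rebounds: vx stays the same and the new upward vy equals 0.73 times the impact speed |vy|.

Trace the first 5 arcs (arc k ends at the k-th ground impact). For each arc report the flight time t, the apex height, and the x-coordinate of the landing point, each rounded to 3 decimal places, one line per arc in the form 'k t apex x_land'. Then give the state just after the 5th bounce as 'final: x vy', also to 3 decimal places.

Arc 1: start y=9.120, vy=17.190 → t=3.905, apex=23.895, x_land=42.644, impact vy=-21.861
  bounce: vy ← 0.73·21.861 = 15.958
Arc 2: start y=0.000, vy=15.958 → t=3.192, apex=12.734, x_land=77.497, impact vy=-15.958
  bounce: vy ← 0.73·15.958 = 11.650
Arc 3: start y=0.000, vy=11.650 → t=2.330, apex=6.786, x_land=102.939, impact vy=-11.650
  bounce: vy ← 0.73·11.650 = 8.504
Arc 4: start y=0.000, vy=8.504 → t=1.701, apex=3.616, x_land=121.513, impact vy=-8.504
  bounce: vy ← 0.73·8.504 = 6.208
Arc 5: start y=0.000, vy=6.208 → t=1.242, apex=1.927, x_land=135.071, impact vy=-6.208
  bounce: vy ← 0.73·6.208 = 4.532

1 3.905 23.895 42.644
2 3.192 12.734 77.497
3 2.330 6.786 102.939
4 1.701 3.616 121.513
5 1.242 1.927 135.071
final: 135.071 4.532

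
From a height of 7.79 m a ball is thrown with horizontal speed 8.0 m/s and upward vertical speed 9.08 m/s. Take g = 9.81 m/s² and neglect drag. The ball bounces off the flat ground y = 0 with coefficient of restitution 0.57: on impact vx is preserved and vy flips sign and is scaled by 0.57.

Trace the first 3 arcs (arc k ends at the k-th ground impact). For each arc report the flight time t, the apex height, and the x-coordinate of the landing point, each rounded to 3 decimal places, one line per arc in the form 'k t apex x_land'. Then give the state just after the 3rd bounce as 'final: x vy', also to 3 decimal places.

1 2.489 11.992 19.914
2 1.783 3.896 34.174
3 1.016 1.266 42.302
final: 42.302 2.841

Arc 1: start y=7.790, vy=9.080 → t=2.489, apex=11.992, x_land=19.914, impact vy=-15.339
  bounce: vy ← 0.57·15.339 = 8.743
Arc 2: start y=0.000, vy=8.743 → t=1.783, apex=3.896, x_land=34.174, impact vy=-8.743
  bounce: vy ← 0.57·8.743 = 4.984
Arc 3: start y=0.000, vy=4.984 → t=1.016, apex=1.266, x_land=42.302, impact vy=-4.984
  bounce: vy ← 0.57·4.984 = 2.841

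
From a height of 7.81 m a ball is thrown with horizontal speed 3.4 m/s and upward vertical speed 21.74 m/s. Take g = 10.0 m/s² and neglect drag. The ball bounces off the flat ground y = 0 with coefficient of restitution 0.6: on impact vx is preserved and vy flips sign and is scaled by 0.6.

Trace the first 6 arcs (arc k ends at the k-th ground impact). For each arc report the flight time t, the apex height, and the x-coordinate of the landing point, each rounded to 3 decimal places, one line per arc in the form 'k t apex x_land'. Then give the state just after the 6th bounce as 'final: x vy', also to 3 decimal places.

Arc 1: start y=7.810, vy=21.740 → t=4.682, apex=31.441, x_land=15.918, impact vy=-25.076
  bounce: vy ← 0.6·25.076 = 15.046
Arc 2: start y=0.000, vy=15.046 → t=3.009, apex=11.319, x_land=26.149, impact vy=-15.046
  bounce: vy ← 0.6·15.046 = 9.028
Arc 3: start y=0.000, vy=9.028 → t=1.806, apex=4.075, x_land=32.287, impact vy=-9.028
  bounce: vy ← 0.6·9.028 = 5.417
Arc 4: start y=0.000, vy=5.417 → t=1.083, apex=1.467, x_land=35.971, impact vy=-5.417
  bounce: vy ← 0.6·5.417 = 3.250
Arc 5: start y=0.000, vy=3.250 → t=0.650, apex=0.528, x_land=38.181, impact vy=-3.250
  bounce: vy ← 0.6·3.250 = 1.950
Arc 6: start y=0.000, vy=1.950 → t=0.390, apex=0.190, x_land=39.507, impact vy=-1.950
  bounce: vy ← 0.6·1.950 = 1.170

1 4.682 31.441 15.918
2 3.009 11.319 26.149
3 1.806 4.075 32.287
4 1.083 1.467 35.971
5 0.650 0.528 38.181
6 0.390 0.190 39.507
final: 39.507 1.170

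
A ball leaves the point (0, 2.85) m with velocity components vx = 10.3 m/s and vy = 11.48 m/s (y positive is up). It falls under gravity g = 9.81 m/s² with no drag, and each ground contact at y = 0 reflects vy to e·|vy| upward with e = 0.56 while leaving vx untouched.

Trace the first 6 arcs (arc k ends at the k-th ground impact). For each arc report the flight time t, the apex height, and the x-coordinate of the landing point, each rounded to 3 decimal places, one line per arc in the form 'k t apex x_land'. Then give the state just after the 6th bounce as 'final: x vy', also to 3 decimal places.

Arc 1: start y=2.850, vy=11.480 → t=2.567, apex=9.567, x_land=26.438, impact vy=-13.701
  bounce: vy ← 0.56·13.701 = 7.672
Arc 2: start y=0.000, vy=7.672 → t=1.564, apex=3.000, x_land=42.550, impact vy=-7.672
  bounce: vy ← 0.56·7.672 = 4.297
Arc 3: start y=0.000, vy=4.297 → t=0.876, apex=0.941, x_land=51.572, impact vy=-4.297
  bounce: vy ← 0.56·4.297 = 2.406
Arc 4: start y=0.000, vy=2.406 → t=0.491, apex=0.295, x_land=56.624, impact vy=-2.406
  bounce: vy ← 0.56·2.406 = 1.347
Arc 5: start y=0.000, vy=1.347 → t=0.275, apex=0.093, x_land=59.454, impact vy=-1.347
  bounce: vy ← 0.56·1.347 = 0.755
Arc 6: start y=0.000, vy=0.755 → t=0.154, apex=0.029, x_land=61.038, impact vy=-0.755
  bounce: vy ← 0.56·0.755 = 0.423

1 2.567 9.567 26.438
2 1.564 3.000 42.550
3 0.876 0.941 51.572
4 0.491 0.295 56.624
5 0.275 0.093 59.454
6 0.154 0.029 61.038
final: 61.038 0.423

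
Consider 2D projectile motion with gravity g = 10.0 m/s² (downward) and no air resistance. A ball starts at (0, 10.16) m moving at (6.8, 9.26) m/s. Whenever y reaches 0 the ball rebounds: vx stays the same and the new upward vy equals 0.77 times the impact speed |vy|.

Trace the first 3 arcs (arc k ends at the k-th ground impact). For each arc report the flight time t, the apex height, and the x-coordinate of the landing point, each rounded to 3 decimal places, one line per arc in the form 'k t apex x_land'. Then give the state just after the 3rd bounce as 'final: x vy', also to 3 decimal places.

1 2.626 14.447 17.856
2 2.618 8.566 35.657
3 2.016 5.079 49.363
final: 49.363 7.760

Arc 1: start y=10.160, vy=9.260 → t=2.626, apex=14.447, x_land=17.856, impact vy=-16.998
  bounce: vy ← 0.77·16.998 = 13.089
Arc 2: start y=0.000, vy=13.089 → t=2.618, apex=8.566, x_land=35.657, impact vy=-13.089
  bounce: vy ← 0.77·13.089 = 10.078
Arc 3: start y=0.000, vy=10.078 → t=2.016, apex=5.079, x_land=49.363, impact vy=-10.078
  bounce: vy ← 0.77·10.078 = 7.760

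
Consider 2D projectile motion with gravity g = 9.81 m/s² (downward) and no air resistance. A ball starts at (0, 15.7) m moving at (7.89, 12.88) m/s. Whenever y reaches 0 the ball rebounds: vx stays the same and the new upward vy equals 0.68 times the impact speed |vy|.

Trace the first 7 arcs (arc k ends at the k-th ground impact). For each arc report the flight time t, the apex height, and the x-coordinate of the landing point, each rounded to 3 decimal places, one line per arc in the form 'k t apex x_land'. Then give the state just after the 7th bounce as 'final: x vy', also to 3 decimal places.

Arc 1: start y=15.700, vy=12.880 → t=3.532, apex=24.155, x_land=27.868, impact vy=-21.770
  bounce: vy ← 0.68·21.770 = 14.804
Arc 2: start y=0.000, vy=14.804 → t=3.018, apex=11.169, x_land=51.681, impact vy=-14.804
  bounce: vy ← 0.68·14.804 = 10.066
Arc 3: start y=0.000, vy=10.066 → t=2.052, apex=5.165, x_land=67.873, impact vy=-10.066
  bounce: vy ← 0.68·10.066 = 6.845
Arc 4: start y=0.000, vy=6.845 → t=1.396, apex=2.388, x_land=78.884, impact vy=-6.845
  bounce: vy ← 0.68·6.845 = 4.655
Arc 5: start y=0.000, vy=4.655 → t=0.949, apex=1.104, x_land=86.371, impact vy=-4.655
  bounce: vy ← 0.68·4.655 = 3.165
Arc 6: start y=0.000, vy=3.165 → t=0.645, apex=0.511, x_land=91.463, impact vy=-3.165
  bounce: vy ← 0.68·3.165 = 2.152
Arc 7: start y=0.000, vy=2.152 → t=0.439, apex=0.236, x_land=94.925, impact vy=-2.152
  bounce: vy ← 0.68·2.152 = 1.464

1 3.532 24.155 27.868
2 3.018 11.169 51.681
3 2.052 5.165 67.873
4 1.396 2.388 78.884
5 0.949 1.104 86.371
6 0.645 0.511 91.463
7 0.439 0.236 94.925
final: 94.925 1.464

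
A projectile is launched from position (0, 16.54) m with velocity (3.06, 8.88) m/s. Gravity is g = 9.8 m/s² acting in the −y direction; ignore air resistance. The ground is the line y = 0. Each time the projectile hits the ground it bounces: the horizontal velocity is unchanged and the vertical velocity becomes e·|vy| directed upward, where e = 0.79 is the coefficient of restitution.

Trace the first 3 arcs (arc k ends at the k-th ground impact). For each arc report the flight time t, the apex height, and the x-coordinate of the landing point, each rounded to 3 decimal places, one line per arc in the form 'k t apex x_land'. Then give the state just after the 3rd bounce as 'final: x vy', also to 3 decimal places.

1 2.955 20.563 9.041
2 3.237 12.833 18.946
3 2.557 8.009 26.770
final: 26.770 9.898

Arc 1: start y=16.540, vy=8.880 → t=2.955, apex=20.563, x_land=9.041, impact vy=-20.076
  bounce: vy ← 0.79·20.076 = 15.860
Arc 2: start y=0.000, vy=15.860 → t=3.237, apex=12.833, x_land=18.946, impact vy=-15.860
  bounce: vy ← 0.79·15.860 = 12.529
Arc 3: start y=0.000, vy=12.529 → t=2.557, apex=8.009, x_land=26.770, impact vy=-12.529
  bounce: vy ← 0.79·12.529 = 9.898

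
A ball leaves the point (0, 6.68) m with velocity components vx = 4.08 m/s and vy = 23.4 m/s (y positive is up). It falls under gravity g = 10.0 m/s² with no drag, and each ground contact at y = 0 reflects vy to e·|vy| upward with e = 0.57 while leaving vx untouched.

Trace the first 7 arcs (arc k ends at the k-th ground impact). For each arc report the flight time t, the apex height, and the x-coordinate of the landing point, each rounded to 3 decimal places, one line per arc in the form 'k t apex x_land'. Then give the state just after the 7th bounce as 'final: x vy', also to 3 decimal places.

Arc 1: start y=6.680, vy=23.400 → t=4.950, apex=34.058, x_land=20.196, impact vy=-26.099
  bounce: vy ← 0.57·26.099 = 14.876
Arc 2: start y=0.000, vy=14.876 → t=2.975, apex=11.065, x_land=32.335, impact vy=-14.876
  bounce: vy ← 0.57·14.876 = 8.480
Arc 3: start y=0.000, vy=8.480 → t=1.696, apex=3.595, x_land=39.254, impact vy=-8.480
  bounce: vy ← 0.57·8.480 = 4.833
Arc 4: start y=0.000, vy=4.833 → t=0.967, apex=1.168, x_land=43.198, impact vy=-4.833
  bounce: vy ← 0.57·4.833 = 2.755
Arc 5: start y=0.000, vy=2.755 → t=0.551, apex=0.380, x_land=45.446, impact vy=-2.755
  bounce: vy ← 0.57·2.755 = 1.570
Arc 6: start y=0.000, vy=1.570 → t=0.314, apex=0.123, x_land=46.728, impact vy=-1.570
  bounce: vy ← 0.57·1.570 = 0.895
Arc 7: start y=0.000, vy=0.895 → t=0.179, apex=0.040, x_land=47.458, impact vy=-0.895
  bounce: vy ← 0.57·0.895 = 0.510

1 4.950 34.058 20.196
2 2.975 11.065 32.335
3 1.696 3.595 39.254
4 0.967 1.168 43.198
5 0.551 0.380 45.446
6 0.314 0.123 46.728
7 0.179 0.040 47.458
final: 47.458 0.510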